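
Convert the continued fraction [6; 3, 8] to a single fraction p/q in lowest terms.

158/25

Using pₖ = aₖpₖ₋₁ + pₖ₋₂ and qₖ = aₖqₖ₋₁ + qₖ₋₂:
  k=0: a=6, p=6, q=1
  k=1: a=3, p=19, q=3
  k=2: a=8, p=158, q=25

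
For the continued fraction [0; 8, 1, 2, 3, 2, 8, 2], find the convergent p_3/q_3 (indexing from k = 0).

3/26

Using pₖ = aₖpₖ₋₁ + pₖ₋₂, qₖ = aₖqₖ₋₁ + qₖ₋₂ (with p₋₁=1, p₋₂=0, q₋₁=0, q₋₂=1):
  k=0: a=0, p=0, q=1
  k=1: a=8, p=1, q=8
  k=2: a=1, p=1, q=9
  k=3: a=2, p=3, q=26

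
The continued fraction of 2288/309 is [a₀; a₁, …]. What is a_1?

2288 = 7·309 + 125   →  a_0 = 7
309 = 2·125 + 59   →  a_1 = 2

2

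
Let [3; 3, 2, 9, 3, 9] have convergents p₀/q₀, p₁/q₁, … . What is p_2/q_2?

Using pₖ = aₖpₖ₋₁ + pₖ₋₂, qₖ = aₖqₖ₋₁ + qₖ₋₂ (with p₋₁=1, p₋₂=0, q₋₁=0, q₋₂=1):
  k=0: a=3, p=3, q=1
  k=1: a=3, p=10, q=3
  k=2: a=2, p=23, q=7

23/7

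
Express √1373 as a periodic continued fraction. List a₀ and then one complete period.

a₀ = ⌊√1373⌋ = 37.
With m₀=0, d₀=1 and mₖ₊₁ = dₖaₖ − mₖ, dₖ₊₁ = (n − mₖ₊₁²)/dₖ, aₖ₊₁ = ⌊(a₀+mₖ₊₁)/dₖ₊₁⌋:
  k=1: m=37, d=4, a=18
  k=2: m=35, d=37, a=1
  k=3: m=2, d=37, a=1
  k=4: m=35, d=4, a=18
  k=5: m=37, d=1, a=74
d=1 and a=2a₀=74 at k=5, so the next step gives (m, d) = (37, 4) again — its k=1 value — and the period has length 5.

[37; 18, 1, 1, 18, 74]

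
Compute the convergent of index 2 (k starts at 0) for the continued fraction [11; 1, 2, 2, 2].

35/3

Using pₖ = aₖpₖ₋₁ + pₖ₋₂, qₖ = aₖqₖ₋₁ + qₖ₋₂ (with p₋₁=1, p₋₂=0, q₋₁=0, q₋₂=1):
  k=0: a=11, p=11, q=1
  k=1: a=1, p=12, q=1
  k=2: a=2, p=35, q=3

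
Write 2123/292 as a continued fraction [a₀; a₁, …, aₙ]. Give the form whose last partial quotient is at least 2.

2123 = 7·292 + 79
292 = 3·79 + 55
79 = 1·55 + 24
55 = 2·24 + 7
24 = 3·7 + 3
7 = 2·3 + 1
3 = 3·1 + 0  (stop)
So 2123/292 = [7; 3, 1, 2, 3, 2, 3].

[7; 3, 1, 2, 3, 2, 3]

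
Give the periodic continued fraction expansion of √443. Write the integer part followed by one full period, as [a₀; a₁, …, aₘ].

a₀ = ⌊√443⌋ = 21.

[21; 21, 42]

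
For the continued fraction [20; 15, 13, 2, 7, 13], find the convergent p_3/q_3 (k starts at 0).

8167/407

Using pₖ = aₖpₖ₋₁ + pₖ₋₂, qₖ = aₖqₖ₋₁ + qₖ₋₂ (with p₋₁=1, p₋₂=0, q₋₁=0, q₋₂=1):
  k=0: a=20, p=20, q=1
  k=1: a=15, p=301, q=15
  k=2: a=13, p=3933, q=196
  k=3: a=2, p=8167, q=407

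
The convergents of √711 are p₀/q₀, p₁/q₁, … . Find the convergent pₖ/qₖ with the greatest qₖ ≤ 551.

12799/480

√711 = [26; 1, 1, 1, 52, …] (period length 4).
Convergents:
  p_0/q_0 = 26/1
  p_1/q_1 = 27/1
  p_2/q_2 = 53/2
  p_3/q_3 = 80/3
  p_4/q_4 = 4213/158
  p_5/q_5 = 4293/161
  p_6/q_6 = 8506/319
  p_7/q_7 = 12799/480
  p_8/q_8 = 674054/25279
q_7 = 480 ≤ 551 < 25279 = q_8, so the answer is 12799/480.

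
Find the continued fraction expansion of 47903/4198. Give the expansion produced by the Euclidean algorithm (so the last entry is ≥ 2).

47903 = 11*4198 + 1725
4198 = 2*1725 + 748
1725 = 2*748 + 229
748 = 3*229 + 61
229 = 3*61 + 46
61 = 1*46 + 15
46 = 3*15 + 1
15 = 15*1 + 0  (stop)
So 47903/4198 = [11; 2, 2, 3, 3, 1, 3, 15].

[11; 2, 2, 3, 3, 1, 3, 15]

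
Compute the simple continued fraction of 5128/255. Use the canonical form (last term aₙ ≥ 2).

[20; 9, 9, 3]

5128 = 20*255 + 28
255 = 9*28 + 3
28 = 9*3 + 1
3 = 3*1 + 0  (stop)
So 5128/255 = [20; 9, 9, 3].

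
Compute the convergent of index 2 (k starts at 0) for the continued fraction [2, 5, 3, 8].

Using pₖ = aₖpₖ₋₁ + pₖ₋₂, qₖ = aₖqₖ₋₁ + qₖ₋₂ (with p₋₁=1, p₋₂=0, q₋₁=0, q₋₂=1):
  k=0: a=2, p=2, q=1
  k=1: a=5, p=11, q=5
  k=2: a=3, p=35, q=16

35/16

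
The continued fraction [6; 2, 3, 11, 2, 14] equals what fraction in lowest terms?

15362/2389

Using pₖ = aₖpₖ₋₁ + pₖ₋₂ and qₖ = aₖqₖ₋₁ + qₖ₋₂:
  k=0: a=6, p=6, q=1
  k=1: a=2, p=13, q=2
  k=2: a=3, p=45, q=7
  k=3: a=11, p=508, q=79
  k=4: a=2, p=1061, q=165
  k=5: a=14, p=15362, q=2389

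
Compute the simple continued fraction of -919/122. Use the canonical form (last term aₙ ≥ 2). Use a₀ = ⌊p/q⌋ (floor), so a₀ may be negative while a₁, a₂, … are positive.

-919 = -8·122 + 57
122 = 2·57 + 8
57 = 7·8 + 1
8 = 8·1 + 0  (stop)
So -919/122 = [-8; 2, 7, 8].

[-8; 2, 7, 8]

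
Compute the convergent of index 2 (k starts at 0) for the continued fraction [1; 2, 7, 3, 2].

Using pₖ = aₖpₖ₋₁ + pₖ₋₂, qₖ = aₖqₖ₋₁ + qₖ₋₂ (with p₋₁=1, p₋₂=0, q₋₁=0, q₋₂=1):
  k=0: a=1, p=1, q=1
  k=1: a=2, p=3, q=2
  k=2: a=7, p=22, q=15

22/15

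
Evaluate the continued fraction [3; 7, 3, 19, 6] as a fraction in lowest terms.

8067/2572

Fold from the inside: start with 6/1.
  19 + 1/6 = 115/6
  3 + 6/115 = 351/115
  7 + 115/351 = 2572/351
  3 + 351/2572 = 8067/2572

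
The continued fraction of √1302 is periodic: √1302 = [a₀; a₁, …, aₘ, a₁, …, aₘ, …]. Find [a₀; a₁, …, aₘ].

[36; 12, 72]

a₀ = ⌊√1302⌋ = 36.
With m₀=0, d₀=1 and mₖ₊₁ = dₖaₖ − mₖ, dₖ₊₁ = (n − mₖ₊₁²)/dₖ, aₖ₊₁ = ⌊(a₀+mₖ₊₁)/dₖ₊₁⌋:
  k=1: m=36, d=6, a=12
  k=2: m=36, d=1, a=72
d=1 and a=2a₀=72 at k=2, so the next step gives (m, d) = (36, 6) again — its k=1 value — and the period has length 2.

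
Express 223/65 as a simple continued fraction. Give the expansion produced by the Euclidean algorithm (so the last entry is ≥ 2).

[3; 2, 3, 9]

223 = 3*65 + 28
65 = 2*28 + 9
28 = 3*9 + 1
9 = 9*1 + 0  (stop)
So 223/65 = [3; 2, 3, 9].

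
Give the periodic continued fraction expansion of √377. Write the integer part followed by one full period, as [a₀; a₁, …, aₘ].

[19; 2, 2, 2, 38]

a₀ = ⌊√377⌋ = 19.
With m₀=0, d₀=1 and mₖ₊₁ = dₖaₖ − mₖ, dₖ₊₁ = (n − mₖ₊₁²)/dₖ, aₖ₊₁ = ⌊(a₀+mₖ₊₁)/dₖ₊₁⌋:
  k=1: m=19, d=16, a=2
  k=2: m=13, d=13, a=2
  k=3: m=13, d=16, a=2
  k=4: m=19, d=1, a=38
d=1 and a=2a₀=38 at k=4, so the next step gives (m, d) = (19, 16) again — its k=1 value — and the period has length 4.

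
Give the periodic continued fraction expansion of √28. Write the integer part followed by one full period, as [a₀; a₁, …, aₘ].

[5; 3, 2, 3, 10]

a₀ = ⌊√28⌋ = 5.
With m₀=0, d₀=1 and mₖ₊₁ = dₖaₖ − mₖ, dₖ₊₁ = (n − mₖ₊₁²)/dₖ, aₖ₊₁ = ⌊(a₀+mₖ₊₁)/dₖ₊₁⌋:
  k=1: m=5, d=3, a=3
  k=2: m=4, d=4, a=2
  k=3: m=4, d=3, a=3
  k=4: m=5, d=1, a=10
d=1 and a=2a₀=10 at k=4, so the next step gives (m, d) = (5, 3) again — its k=1 value — and the period has length 4.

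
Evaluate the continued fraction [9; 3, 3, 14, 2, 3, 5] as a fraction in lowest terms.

50698/5451

Using pₖ = aₖpₖ₋₁ + pₖ₋₂ and qₖ = aₖqₖ₋₁ + qₖ₋₂:
  k=0: a=9, p=9, q=1
  k=1: a=3, p=28, q=3
  k=2: a=3, p=93, q=10
  k=3: a=14, p=1330, q=143
  k=4: a=2, p=2753, q=296
  k=5: a=3, p=9589, q=1031
  k=6: a=5, p=50698, q=5451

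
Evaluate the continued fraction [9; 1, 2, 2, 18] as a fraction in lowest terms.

Fold from the inside: start with 18/1.
  2 + 1/18 = 37/18
  2 + 18/37 = 92/37
  1 + 37/92 = 129/92
  9 + 92/129 = 1253/129

1253/129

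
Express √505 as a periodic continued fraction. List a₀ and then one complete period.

[22; 2, 8, 2, 44]

a₀ = ⌊√505⌋ = 22.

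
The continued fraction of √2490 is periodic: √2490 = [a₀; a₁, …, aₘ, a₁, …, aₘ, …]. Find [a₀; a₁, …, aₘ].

[49; 1, 8, 1, 98]

a₀ = ⌊√2490⌋ = 49.
With m₀=0, d₀=1 and mₖ₊₁ = dₖaₖ − mₖ, dₖ₊₁ = (n − mₖ₊₁²)/dₖ, aₖ₊₁ = ⌊(a₀+mₖ₊₁)/dₖ₊₁⌋:
  k=1: m=49, d=89, a=1
  k=2: m=40, d=10, a=8
  k=3: m=40, d=89, a=1
  k=4: m=49, d=1, a=98
d=1 and a=2a₀=98 at k=4, so the next step gives (m, d) = (49, 89) again — its k=1 value — and the period has length 4.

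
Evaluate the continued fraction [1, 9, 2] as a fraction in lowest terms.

Using pₖ = aₖpₖ₋₁ + pₖ₋₂ and qₖ = aₖqₖ₋₁ + qₖ₋₂:
  k=0: a=1, p=1, q=1
  k=1: a=9, p=10, q=9
  k=2: a=2, p=21, q=19

21/19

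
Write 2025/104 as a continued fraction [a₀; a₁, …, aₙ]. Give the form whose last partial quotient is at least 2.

2025 = 19×104 + 49
104 = 2×49 + 6
49 = 8×6 + 1
6 = 6×1 + 0  (stop)
So 2025/104 = [19; 2, 8, 6].

[19; 2, 8, 6]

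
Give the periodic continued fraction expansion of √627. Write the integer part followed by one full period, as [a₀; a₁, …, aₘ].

a₀ = ⌊√627⌋ = 25.

[25; 25, 50]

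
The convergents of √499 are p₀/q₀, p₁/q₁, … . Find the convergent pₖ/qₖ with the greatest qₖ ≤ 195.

1519/68

√499 = [22; 2, 1, 21, 1, 2, 44, …] (period length 6).
Convergents:
  p_0/q_0 = 22/1
  p_1/q_1 = 45/2
  p_2/q_2 = 67/3
  p_3/q_3 = 1452/65
  p_4/q_4 = 1519/68
  p_5/q_5 = 4490/201
q_4 = 68 ≤ 195 < 201 = q_5, so the answer is 1519/68.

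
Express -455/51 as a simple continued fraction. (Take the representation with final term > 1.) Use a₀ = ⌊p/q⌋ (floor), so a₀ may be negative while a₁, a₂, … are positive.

-455 = -9*51 + 4
51 = 12*4 + 3
4 = 1*3 + 1
3 = 3*1 + 0  (stop)
So -455/51 = [-9; 12, 1, 3].

[-9; 12, 1, 3]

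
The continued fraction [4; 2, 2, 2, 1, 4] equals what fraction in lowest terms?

Fold from the inside: start with 4/1.
  1 + 1/4 = 5/4
  2 + 4/5 = 14/5
  2 + 5/14 = 33/14
  2 + 14/33 = 80/33
  4 + 33/80 = 353/80

353/80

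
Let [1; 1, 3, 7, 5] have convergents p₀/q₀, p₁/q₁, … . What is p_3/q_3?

Using pₖ = aₖpₖ₋₁ + pₖ₋₂, qₖ = aₖqₖ₋₁ + qₖ₋₂ (with p₋₁=1, p₋₂=0, q₋₁=0, q₋₂=1):
  k=0: a=1, p=1, q=1
  k=1: a=1, p=2, q=1
  k=2: a=3, p=7, q=4
  k=3: a=7, p=51, q=29

51/29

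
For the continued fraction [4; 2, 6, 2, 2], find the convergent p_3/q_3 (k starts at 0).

125/28

Using pₖ = aₖpₖ₋₁ + pₖ₋₂, qₖ = aₖqₖ₋₁ + qₖ₋₂ (with p₋₁=1, p₋₂=0, q₋₁=0, q₋₂=1):
  k=0: a=4, p=4, q=1
  k=1: a=2, p=9, q=2
  k=2: a=6, p=58, q=13
  k=3: a=2, p=125, q=28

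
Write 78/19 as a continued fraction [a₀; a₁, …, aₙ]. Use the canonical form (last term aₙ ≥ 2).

78 = 4*19 + 2
19 = 9*2 + 1
2 = 2*1 + 0  (stop)
So 78/19 = [4; 9, 2].

[4; 9, 2]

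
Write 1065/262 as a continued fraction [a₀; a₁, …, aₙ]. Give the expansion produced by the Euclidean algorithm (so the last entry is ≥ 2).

[4; 15, 2, 2, 3]

1065 = 4×262 + 17
262 = 15×17 + 7
17 = 2×7 + 3
7 = 2×3 + 1
3 = 3×1 + 0  (stop)
So 1065/262 = [4; 15, 2, 2, 3].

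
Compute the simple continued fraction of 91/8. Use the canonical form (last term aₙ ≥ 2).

91 = 11*8 + 3
8 = 2*3 + 2
3 = 1*2 + 1
2 = 2*1 + 0  (stop)
So 91/8 = [11; 2, 1, 2].

[11; 2, 1, 2]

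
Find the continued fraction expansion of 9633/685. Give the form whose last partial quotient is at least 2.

9633 = 14*685 + 43
685 = 15*43 + 40
43 = 1*40 + 3
40 = 13*3 + 1
3 = 3*1 + 0  (stop)
So 9633/685 = [14; 15, 1, 13, 3].

[14; 15, 1, 13, 3]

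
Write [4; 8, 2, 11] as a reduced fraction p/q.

803/195

Fold from the inside: start with 11/1.
  2 + 1/11 = 23/11
  8 + 11/23 = 195/23
  4 + 23/195 = 803/195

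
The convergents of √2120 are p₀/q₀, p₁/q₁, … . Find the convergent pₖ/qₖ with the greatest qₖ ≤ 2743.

√2120 = [46; 23, 92, …] (period length 2).
Convergents:
  p_0/q_0 = 46/1
  p_1/q_1 = 1059/23
  p_2/q_2 = 97474/2117
  p_3/q_3 = 2242961/48714
q_2 = 2117 ≤ 2743 < 48714 = q_3, so the answer is 97474/2117.

97474/2117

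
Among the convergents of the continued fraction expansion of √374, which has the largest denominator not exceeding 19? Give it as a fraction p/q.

√374 = [19; 2, 1, 18, 1, 2, 38, …] (period length 6).
Convergents:
  p_0/q_0 = 19/1
  p_1/q_1 = 39/2
  p_2/q_2 = 58/3
  p_3/q_3 = 1083/56
q_2 = 3 ≤ 19 < 56 = q_3, so the answer is 58/3.

58/3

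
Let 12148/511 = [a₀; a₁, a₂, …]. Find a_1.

12148 = 23·511 + 395   →  a_0 = 23
511 = 1·395 + 116   →  a_1 = 1

1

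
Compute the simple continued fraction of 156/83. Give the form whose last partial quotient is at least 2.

156 = 1·83 + 73
83 = 1·73 + 10
73 = 7·10 + 3
10 = 3·3 + 1
3 = 3·1 + 0  (stop)
So 156/83 = [1; 1, 7, 3, 3].

[1; 1, 7, 3, 3]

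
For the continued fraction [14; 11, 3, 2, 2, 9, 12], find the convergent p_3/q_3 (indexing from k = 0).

1113/79

Using pₖ = aₖpₖ₋₁ + pₖ₋₂, qₖ = aₖqₖ₋₁ + qₖ₋₂ (with p₋₁=1, p₋₂=0, q₋₁=0, q₋₂=1):
  k=0: a=14, p=14, q=1
  k=1: a=11, p=155, q=11
  k=2: a=3, p=479, q=34
  k=3: a=2, p=1113, q=79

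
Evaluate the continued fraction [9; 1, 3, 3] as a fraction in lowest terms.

127/13

Fold from the inside: start with 3/1.
  3 + 1/3 = 10/3
  1 + 3/10 = 13/10
  9 + 10/13 = 127/13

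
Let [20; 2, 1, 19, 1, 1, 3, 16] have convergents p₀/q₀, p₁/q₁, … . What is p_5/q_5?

2461/121

Using pₖ = aₖpₖ₋₁ + pₖ₋₂, qₖ = aₖqₖ₋₁ + qₖ₋₂ (with p₋₁=1, p₋₂=0, q₋₁=0, q₋₂=1):
  k=0: a=20, p=20, q=1
  k=1: a=2, p=41, q=2
  k=2: a=1, p=61, q=3
  k=3: a=19, p=1200, q=59
  k=4: a=1, p=1261, q=62
  k=5: a=1, p=2461, q=121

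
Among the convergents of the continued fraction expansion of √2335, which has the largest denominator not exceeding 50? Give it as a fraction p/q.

√2335 = [48; 3, 9, 3, 96, …] (period length 4).
Convergents:
  p_0/q_0 = 48/1
  p_1/q_1 = 145/3
  p_2/q_2 = 1353/28
  p_3/q_3 = 4204/87
q_2 = 28 ≤ 50 < 87 = q_3, so the answer is 1353/28.

1353/28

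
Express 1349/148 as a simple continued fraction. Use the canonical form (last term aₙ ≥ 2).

1349 = 9×148 + 17
148 = 8×17 + 12
17 = 1×12 + 5
12 = 2×5 + 2
5 = 2×2 + 1
2 = 2×1 + 0  (stop)
So 1349/148 = [9; 8, 1, 2, 2, 2].

[9; 8, 1, 2, 2, 2]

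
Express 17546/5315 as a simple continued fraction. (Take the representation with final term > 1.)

[3; 3, 3, 7, 1, 7, 8]

17546 = 3×5315 + 1601
5315 = 3×1601 + 512
1601 = 3×512 + 65
512 = 7×65 + 57
65 = 1×57 + 8
57 = 7×8 + 1
8 = 8×1 + 0  (stop)
So 17546/5315 = [3; 3, 3, 7, 1, 7, 8].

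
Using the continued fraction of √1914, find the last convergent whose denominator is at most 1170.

45893/1049

√1914 = [43; 1, 2, 1, 86, …] (period length 4).
Convergents:
  p_0/q_0 = 43/1
  p_1/q_1 = 44/1
  p_2/q_2 = 131/3
  p_3/q_3 = 175/4
  p_4/q_4 = 15181/347
  p_5/q_5 = 15356/351
  p_6/q_6 = 45893/1049
  p_7/q_7 = 61249/1400
q_6 = 1049 ≤ 1170 < 1400 = q_7, so the answer is 45893/1049.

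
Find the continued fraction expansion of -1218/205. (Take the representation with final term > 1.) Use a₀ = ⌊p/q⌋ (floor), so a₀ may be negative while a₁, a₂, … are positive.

[-6; 17, 12]

-1218 = -6·205 + 12
205 = 17·12 + 1
12 = 12·1 + 0  (stop)
So -1218/205 = [-6; 17, 12].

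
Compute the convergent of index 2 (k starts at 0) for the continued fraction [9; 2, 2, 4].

Using pₖ = aₖpₖ₋₁ + pₖ₋₂, qₖ = aₖqₖ₋₁ + qₖ₋₂ (with p₋₁=1, p₋₂=0, q₋₁=0, q₋₂=1):
  k=0: a=9, p=9, q=1
  k=1: a=2, p=19, q=2
  k=2: a=2, p=47, q=5

47/5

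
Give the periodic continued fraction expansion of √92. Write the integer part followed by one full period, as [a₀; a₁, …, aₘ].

[9; 1, 1, 2, 4, 2, 1, 1, 18]

a₀ = ⌊√92⌋ = 9.
With m₀=0, d₀=1 and mₖ₊₁ = dₖaₖ − mₖ, dₖ₊₁ = (n − mₖ₊₁²)/dₖ, aₖ₊₁ = ⌊(a₀+mₖ₊₁)/dₖ₊₁⌋:
  k=1: m=9, d=11, a=1
  k=2: m=2, d=8, a=1
  k=3: m=6, d=7, a=2
  k=4: m=8, d=4, a=4
  k=5: m=8, d=7, a=2
  k=6: m=6, d=8, a=1
  k=7: m=2, d=11, a=1
  k=8: m=9, d=1, a=18
d=1 and a=2a₀=18 at k=8, so the next step gives (m, d) = (9, 11) again — its k=1 value — and the period has length 8.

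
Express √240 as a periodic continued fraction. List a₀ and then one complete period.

a₀ = ⌊√240⌋ = 15.
With m₀=0, d₀=1 and mₖ₊₁ = dₖaₖ − mₖ, dₖ₊₁ = (n − mₖ₊₁²)/dₖ, aₖ₊₁ = ⌊(a₀+mₖ₊₁)/dₖ₊₁⌋:
  k=1: m=15, d=15, a=2
  k=2: m=15, d=1, a=30
d=1 and a=2a₀=30 at k=2, so the next step gives (m, d) = (15, 15) again — its k=1 value — and the period has length 2.

[15; 2, 30]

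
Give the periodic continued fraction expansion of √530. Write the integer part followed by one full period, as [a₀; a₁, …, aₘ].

a₀ = ⌊√530⌋ = 23.

[23; 46]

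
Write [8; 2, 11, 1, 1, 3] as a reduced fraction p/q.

1433/169

Fold from the inside: start with 3/1.
  1 + 1/3 = 4/3
  1 + 3/4 = 7/4
  11 + 4/7 = 81/7
  2 + 7/81 = 169/81
  8 + 81/169 = 1433/169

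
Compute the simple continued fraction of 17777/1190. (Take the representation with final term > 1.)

17777 = 14×1190 + 1117
1190 = 1×1117 + 73
1117 = 15×73 + 22
73 = 3×22 + 7
22 = 3×7 + 1
7 = 7×1 + 0  (stop)
So 17777/1190 = [14; 1, 15, 3, 3, 7].

[14; 1, 15, 3, 3, 7]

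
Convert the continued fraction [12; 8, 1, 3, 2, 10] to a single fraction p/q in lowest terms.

Using pₖ = aₖpₖ₋₁ + pₖ₋₂ and qₖ = aₖqₖ₋₁ + qₖ₋₂:
  k=0: a=12, p=12, q=1
  k=1: a=8, p=97, q=8
  k=2: a=1, p=109, q=9
  k=3: a=3, p=424, q=35
  k=4: a=2, p=957, q=79
  k=5: a=10, p=9994, q=825

9994/825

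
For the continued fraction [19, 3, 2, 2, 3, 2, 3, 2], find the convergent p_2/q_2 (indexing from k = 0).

135/7

Using pₖ = aₖpₖ₋₁ + pₖ₋₂, qₖ = aₖqₖ₋₁ + qₖ₋₂ (with p₋₁=1, p₋₂=0, q₋₁=0, q₋₂=1):
  k=0: a=19, p=19, q=1
  k=1: a=3, p=58, q=3
  k=2: a=2, p=135, q=7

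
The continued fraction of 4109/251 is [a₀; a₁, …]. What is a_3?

4109 = 16·251 + 93   →  a_0 = 16
251 = 2·93 + 65   →  a_1 = 2
93 = 1·65 + 28   →  a_2 = 1
65 = 2·28 + 9   →  a_3 = 2

2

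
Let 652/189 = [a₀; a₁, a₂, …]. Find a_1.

2

652 = 3·189 + 85   →  a_0 = 3
189 = 2·85 + 19   →  a_1 = 2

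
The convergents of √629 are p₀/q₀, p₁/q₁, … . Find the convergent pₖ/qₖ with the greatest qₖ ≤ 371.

7850/313

√629 = [25; 12, 1, 1, 12, 50, …] (period length 5).
Convergents:
  p_0/q_0 = 25/1
  p_1/q_1 = 301/12
  p_2/q_2 = 326/13
  p_3/q_3 = 627/25
  p_4/q_4 = 7850/313
  p_5/q_5 = 393127/15675
q_4 = 313 ≤ 371 < 15675 = q_5, so the answer is 7850/313.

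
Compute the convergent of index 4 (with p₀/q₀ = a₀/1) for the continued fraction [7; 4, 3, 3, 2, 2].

Using pₖ = aₖpₖ₋₁ + pₖ₋₂, qₖ = aₖqₖ₋₁ + qₖ₋₂ (with p₋₁=1, p₋₂=0, q₋₁=0, q₋₂=1):
  k=0: a=7, p=7, q=1
  k=1: a=4, p=29, q=4
  k=2: a=3, p=94, q=13
  k=3: a=3, p=311, q=43
  k=4: a=2, p=716, q=99

716/99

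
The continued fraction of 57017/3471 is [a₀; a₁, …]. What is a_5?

57017 = 16·3471 + 1481   →  a_0 = 16
3471 = 2·1481 + 509   →  a_1 = 2
1481 = 2·509 + 463   →  a_2 = 2
509 = 1·463 + 46   →  a_3 = 1
463 = 10·46 + 3   →  a_4 = 10
46 = 15·3 + 1   →  a_5 = 15

15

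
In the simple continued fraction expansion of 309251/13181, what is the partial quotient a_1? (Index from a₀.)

309251 = 23·13181 + 6088   →  a_0 = 23
13181 = 2·6088 + 1005   →  a_1 = 2

2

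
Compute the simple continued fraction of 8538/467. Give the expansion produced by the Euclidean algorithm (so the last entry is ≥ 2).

8538 = 18*467 + 132
467 = 3*132 + 71
132 = 1*71 + 61
71 = 1*61 + 10
61 = 6*10 + 1
10 = 10*1 + 0  (stop)
So 8538/467 = [18; 3, 1, 1, 6, 10].

[18; 3, 1, 1, 6, 10]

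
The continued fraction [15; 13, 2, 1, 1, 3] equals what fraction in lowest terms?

3633/241

Using pₖ = aₖpₖ₋₁ + pₖ₋₂ and qₖ = aₖqₖ₋₁ + qₖ₋₂:
  k=0: a=15, p=15, q=1
  k=1: a=13, p=196, q=13
  k=2: a=2, p=407, q=27
  k=3: a=1, p=603, q=40
  k=4: a=1, p=1010, q=67
  k=5: a=3, p=3633, q=241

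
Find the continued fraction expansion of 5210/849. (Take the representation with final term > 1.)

5210 = 6×849 + 116
849 = 7×116 + 37
116 = 3×37 + 5
37 = 7×5 + 2
5 = 2×2 + 1
2 = 2×1 + 0  (stop)
So 5210/849 = [6; 7, 3, 7, 2, 2].

[6; 7, 3, 7, 2, 2]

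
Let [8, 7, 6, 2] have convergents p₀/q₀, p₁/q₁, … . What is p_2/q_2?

350/43

Using pₖ = aₖpₖ₋₁ + pₖ₋₂, qₖ = aₖqₖ₋₁ + qₖ₋₂ (with p₋₁=1, p₋₂=0, q₋₁=0, q₋₂=1):
  k=0: a=8, p=8, q=1
  k=1: a=7, p=57, q=7
  k=2: a=6, p=350, q=43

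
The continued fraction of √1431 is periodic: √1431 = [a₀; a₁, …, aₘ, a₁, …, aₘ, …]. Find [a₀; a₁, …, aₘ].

a₀ = ⌊√1431⌋ = 37.
With m₀=0, d₀=1 and mₖ₊₁ = dₖaₖ − mₖ, dₖ₊₁ = (n − mₖ₊₁²)/dₖ, aₖ₊₁ = ⌊(a₀+mₖ₊₁)/dₖ₊₁⌋:
  k=1: m=37, d=62, a=1
  k=2: m=25, d=13, a=4
  k=3: m=27, d=54, a=1
  k=4: m=27, d=13, a=4
  k=5: m=25, d=62, a=1
  k=6: m=37, d=1, a=74
d=1 and a=2a₀=74 at k=6, so the next step gives (m, d) = (37, 62) again — its k=1 value — and the period has length 6.

[37; 1, 4, 1, 4, 1, 74]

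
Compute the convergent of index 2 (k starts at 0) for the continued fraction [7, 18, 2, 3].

Using pₖ = aₖpₖ₋₁ + pₖ₋₂, qₖ = aₖqₖ₋₁ + qₖ₋₂ (with p₋₁=1, p₋₂=0, q₋₁=0, q₋₂=1):
  k=0: a=7, p=7, q=1
  k=1: a=18, p=127, q=18
  k=2: a=2, p=261, q=37

261/37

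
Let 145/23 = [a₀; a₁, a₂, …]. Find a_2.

3

145 = 6·23 + 7   →  a_0 = 6
23 = 3·7 + 2   →  a_1 = 3
7 = 3·2 + 1   →  a_2 = 3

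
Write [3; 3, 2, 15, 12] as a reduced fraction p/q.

Using pₖ = aₖpₖ₋₁ + pₖ₋₂ and qₖ = aₖqₖ₋₁ + qₖ₋₂:
  k=0: a=3, p=3, q=1
  k=1: a=3, p=10, q=3
  k=2: a=2, p=23, q=7
  k=3: a=15, p=355, q=108
  k=4: a=12, p=4283, q=1303

4283/1303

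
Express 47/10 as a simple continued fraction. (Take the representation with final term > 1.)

[4; 1, 2, 3]

47 = 4*10 + 7
10 = 1*7 + 3
7 = 2*3 + 1
3 = 3*1 + 0  (stop)
So 47/10 = [4; 1, 2, 3].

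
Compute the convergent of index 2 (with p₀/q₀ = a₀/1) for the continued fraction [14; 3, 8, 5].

358/25

Using pₖ = aₖpₖ₋₁ + pₖ₋₂, qₖ = aₖqₖ₋₁ + qₖ₋₂ (with p₋₁=1, p₋₂=0, q₋₁=0, q₋₂=1):
  k=0: a=14, p=14, q=1
  k=1: a=3, p=43, q=3
  k=2: a=8, p=358, q=25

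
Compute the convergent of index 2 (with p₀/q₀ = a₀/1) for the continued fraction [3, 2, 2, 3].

17/5

Using pₖ = aₖpₖ₋₁ + pₖ₋₂, qₖ = aₖqₖ₋₁ + qₖ₋₂ (with p₋₁=1, p₋₂=0, q₋₁=0, q₋₂=1):
  k=0: a=3, p=3, q=1
  k=1: a=2, p=7, q=2
  k=2: a=2, p=17, q=5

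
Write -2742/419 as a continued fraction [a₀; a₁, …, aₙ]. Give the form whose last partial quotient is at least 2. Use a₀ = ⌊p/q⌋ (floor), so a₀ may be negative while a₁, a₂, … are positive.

[-7; 2, 5, 6, 6]

-2742 = -7·419 + 191
419 = 2·191 + 37
191 = 5·37 + 6
37 = 6·6 + 1
6 = 6·1 + 0  (stop)
So -2742/419 = [-7; 2, 5, 6, 6].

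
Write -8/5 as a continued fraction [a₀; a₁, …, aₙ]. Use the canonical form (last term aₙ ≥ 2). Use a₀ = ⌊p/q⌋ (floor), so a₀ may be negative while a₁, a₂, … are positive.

[-2; 2, 2]

-8 = -2*5 + 2
5 = 2*2 + 1
2 = 2*1 + 0  (stop)
So -8/5 = [-2; 2, 2].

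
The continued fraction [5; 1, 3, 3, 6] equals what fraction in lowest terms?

473/82

Fold from the inside: start with 6/1.
  3 + 1/6 = 19/6
  3 + 6/19 = 63/19
  1 + 19/63 = 82/63
  5 + 63/82 = 473/82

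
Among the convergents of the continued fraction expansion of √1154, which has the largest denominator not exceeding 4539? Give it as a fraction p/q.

√1154 = [33; 1, 32, 1, 66, …] (period length 4).
Convergents:
  p_0/q_0 = 33/1
  p_1/q_1 = 34/1
  p_2/q_2 = 1121/33
  p_3/q_3 = 1155/34
  p_4/q_4 = 77351/2277
  p_5/q_5 = 78506/2311
  p_6/q_6 = 2589543/76229
q_5 = 2311 ≤ 4539 < 76229 = q_6, so the answer is 78506/2311.

78506/2311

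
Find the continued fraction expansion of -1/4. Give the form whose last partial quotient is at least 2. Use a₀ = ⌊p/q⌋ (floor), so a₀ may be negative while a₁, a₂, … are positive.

-1 = -1*4 + 3
4 = 1*3 + 1
3 = 3*1 + 0  (stop)
So -1/4 = [-1; 1, 3].

[-1; 1, 3]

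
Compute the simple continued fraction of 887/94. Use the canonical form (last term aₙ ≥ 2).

[9; 2, 3, 2, 2, 2]

887 = 9·94 + 41
94 = 2·41 + 12
41 = 3·12 + 5
12 = 2·5 + 2
5 = 2·2 + 1
2 = 2·1 + 0  (stop)
So 887/94 = [9; 2, 3, 2, 2, 2].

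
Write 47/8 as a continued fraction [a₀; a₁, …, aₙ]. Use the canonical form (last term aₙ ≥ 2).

[5; 1, 7]

47 = 5·8 + 7
8 = 1·7 + 1
7 = 7·1 + 0  (stop)
So 47/8 = [5; 1, 7].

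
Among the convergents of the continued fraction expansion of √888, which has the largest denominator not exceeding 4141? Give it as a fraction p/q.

√888 = [29; 1, 3, 1, 58, …] (period length 4).
Convergents:
  p_0/q_0 = 29/1
  p_1/q_1 = 30/1
  p_2/q_2 = 119/4
  p_3/q_3 = 149/5
  p_4/q_4 = 8761/294
  p_5/q_5 = 8910/299
  p_6/q_6 = 35491/1191
  p_7/q_7 = 44401/1490
  p_8/q_8 = 2610749/87611
q_7 = 1490 ≤ 4141 < 87611 = q_8, so the answer is 44401/1490.

44401/1490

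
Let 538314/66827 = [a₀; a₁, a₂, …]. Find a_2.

14

538314 = 8·66827 + 3698   →  a_0 = 8
66827 = 18·3698 + 263   →  a_1 = 18
3698 = 14·263 + 16   →  a_2 = 14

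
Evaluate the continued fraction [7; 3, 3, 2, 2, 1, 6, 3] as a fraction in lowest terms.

Fold from the inside: start with 3/1.
  6 + 1/3 = 19/3
  1 + 3/19 = 22/19
  2 + 19/22 = 63/22
  2 + 22/63 = 148/63
  3 + 63/148 = 507/148
  3 + 148/507 = 1669/507
  7 + 507/1669 = 12190/1669

12190/1669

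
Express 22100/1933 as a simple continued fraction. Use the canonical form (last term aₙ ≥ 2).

22100 = 11*1933 + 837
1933 = 2*837 + 259
837 = 3*259 + 60
259 = 4*60 + 19
60 = 3*19 + 3
19 = 6*3 + 1
3 = 3*1 + 0  (stop)
So 22100/1933 = [11; 2, 3, 4, 3, 6, 3].

[11; 2, 3, 4, 3, 6, 3]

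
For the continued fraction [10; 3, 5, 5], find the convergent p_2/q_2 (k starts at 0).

Using pₖ = aₖpₖ₋₁ + pₖ₋₂, qₖ = aₖqₖ₋₁ + qₖ₋₂ (with p₋₁=1, p₋₂=0, q₋₁=0, q₋₂=1):
  k=0: a=10, p=10, q=1
  k=1: a=3, p=31, q=3
  k=2: a=5, p=165, q=16

165/16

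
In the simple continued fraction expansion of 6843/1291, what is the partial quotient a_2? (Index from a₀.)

6843 = 5·1291 + 388   →  a_0 = 5
1291 = 3·388 + 127   →  a_1 = 3
388 = 3·127 + 7   →  a_2 = 3

3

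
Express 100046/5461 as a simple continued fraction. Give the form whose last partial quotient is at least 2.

100046 = 18×5461 + 1748
5461 = 3×1748 + 217
1748 = 8×217 + 12
217 = 18×12 + 1
12 = 12×1 + 0  (stop)
So 100046/5461 = [18; 3, 8, 18, 12].

[18; 3, 8, 18, 12]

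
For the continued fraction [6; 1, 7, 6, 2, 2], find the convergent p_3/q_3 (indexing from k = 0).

337/49

Using pₖ = aₖpₖ₋₁ + pₖ₋₂, qₖ = aₖqₖ₋₁ + qₖ₋₂ (with p₋₁=1, p₋₂=0, q₋₁=0, q₋₂=1):
  k=0: a=6, p=6, q=1
  k=1: a=1, p=7, q=1
  k=2: a=7, p=55, q=8
  k=3: a=6, p=337, q=49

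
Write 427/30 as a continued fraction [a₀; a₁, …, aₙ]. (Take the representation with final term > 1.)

427 = 14×30 + 7
30 = 4×7 + 2
7 = 3×2 + 1
2 = 2×1 + 0  (stop)
So 427/30 = [14; 4, 3, 2].

[14; 4, 3, 2]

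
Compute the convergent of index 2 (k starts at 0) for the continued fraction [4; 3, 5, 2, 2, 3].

69/16

Using pₖ = aₖpₖ₋₁ + pₖ₋₂, qₖ = aₖqₖ₋₁ + qₖ₋₂ (with p₋₁=1, p₋₂=0, q₋₁=0, q₋₂=1):
  k=0: a=4, p=4, q=1
  k=1: a=3, p=13, q=3
  k=2: a=5, p=69, q=16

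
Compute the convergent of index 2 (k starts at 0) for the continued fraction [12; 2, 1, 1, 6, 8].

37/3

Using pₖ = aₖpₖ₋₁ + pₖ₋₂, qₖ = aₖqₖ₋₁ + qₖ₋₂ (with p₋₁=1, p₋₂=0, q₋₁=0, q₋₂=1):
  k=0: a=12, p=12, q=1
  k=1: a=2, p=25, q=2
  k=2: a=1, p=37, q=3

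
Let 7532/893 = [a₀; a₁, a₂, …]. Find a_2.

3

7532 = 8·893 + 388   →  a_0 = 8
893 = 2·388 + 117   →  a_1 = 2
388 = 3·117 + 37   →  a_2 = 3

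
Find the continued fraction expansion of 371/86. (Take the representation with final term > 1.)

371 = 4×86 + 27
86 = 3×27 + 5
27 = 5×5 + 2
5 = 2×2 + 1
2 = 2×1 + 0  (stop)
So 371/86 = [4; 3, 5, 2, 2].

[4; 3, 5, 2, 2]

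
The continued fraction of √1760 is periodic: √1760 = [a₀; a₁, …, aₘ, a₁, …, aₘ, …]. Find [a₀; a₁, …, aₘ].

[41; 1, 19, 1, 82]

a₀ = ⌊√1760⌋ = 41.
With m₀=0, d₀=1 and mₖ₊₁ = dₖaₖ − mₖ, dₖ₊₁ = (n − mₖ₊₁²)/dₖ, aₖ₊₁ = ⌊(a₀+mₖ₊₁)/dₖ₊₁⌋:
  k=1: m=41, d=79, a=1
  k=2: m=38, d=4, a=19
  k=3: m=38, d=79, a=1
  k=4: m=41, d=1, a=82
d=1 and a=2a₀=82 at k=4, so the next step gives (m, d) = (41, 79) again — its k=1 value — and the period has length 4.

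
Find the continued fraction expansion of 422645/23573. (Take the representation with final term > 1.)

422645 = 17·23573 + 21904
23573 = 1·21904 + 1669
21904 = 13·1669 + 207
1669 = 8·207 + 13
207 = 15·13 + 12
13 = 1·12 + 1
12 = 12·1 + 0  (stop)
So 422645/23573 = [17; 1, 13, 8, 15, 1, 12].

[17; 1, 13, 8, 15, 1, 12]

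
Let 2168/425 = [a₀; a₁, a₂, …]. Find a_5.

1

2168 = 5·425 + 43   →  a_0 = 5
425 = 9·43 + 38   →  a_1 = 9
43 = 1·38 + 5   →  a_2 = 1
38 = 7·5 + 3   →  a_3 = 7
5 = 1·3 + 2   →  a_4 = 1
3 = 1·2 + 1   →  a_5 = 1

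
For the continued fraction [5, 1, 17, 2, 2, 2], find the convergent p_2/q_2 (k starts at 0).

107/18

Using pₖ = aₖpₖ₋₁ + pₖ₋₂, qₖ = aₖqₖ₋₁ + qₖ₋₂ (with p₋₁=1, p₋₂=0, q₋₁=0, q₋₂=1):
  k=0: a=5, p=5, q=1
  k=1: a=1, p=6, q=1
  k=2: a=17, p=107, q=18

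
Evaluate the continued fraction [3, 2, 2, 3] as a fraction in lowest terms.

Fold from the inside: start with 3/1.
  2 + 1/3 = 7/3
  2 + 3/7 = 17/7
  3 + 7/17 = 58/17

58/17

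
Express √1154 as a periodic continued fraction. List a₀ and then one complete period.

a₀ = ⌊√1154⌋ = 33.
With m₀=0, d₀=1 and mₖ₊₁ = dₖaₖ − mₖ, dₖ₊₁ = (n − mₖ₊₁²)/dₖ, aₖ₊₁ = ⌊(a₀+mₖ₊₁)/dₖ₊₁⌋:
  k=1: m=33, d=65, a=1
  k=2: m=32, d=2, a=32
  k=3: m=32, d=65, a=1
  k=4: m=33, d=1, a=66
d=1 and a=2a₀=66 at k=4, so the next step gives (m, d) = (33, 65) again — its k=1 value — and the period has length 4.

[33; 1, 32, 1, 66]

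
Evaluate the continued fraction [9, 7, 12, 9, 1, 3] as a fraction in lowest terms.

30559/3343

Fold from the inside: start with 3/1.
  1 + 1/3 = 4/3
  9 + 3/4 = 39/4
  12 + 4/39 = 472/39
  7 + 39/472 = 3343/472
  9 + 472/3343 = 30559/3343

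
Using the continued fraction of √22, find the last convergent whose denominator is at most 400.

1712/365

√22 = [4; 1, 2, 4, 2, 1, 8, …] (period length 6).
Convergents:
  p_0/q_0 = 4/1
  p_1/q_1 = 5/1
  p_2/q_2 = 14/3
  p_3/q_3 = 61/13
  p_4/q_4 = 136/29
  p_5/q_5 = 197/42
  p_6/q_6 = 1712/365
  p_7/q_7 = 1909/407
q_6 = 365 ≤ 400 < 407 = q_7, so the answer is 1712/365.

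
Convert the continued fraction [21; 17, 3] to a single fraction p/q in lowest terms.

1095/52

Using pₖ = aₖpₖ₋₁ + pₖ₋₂ and qₖ = aₖqₖ₋₁ + qₖ₋₂:
  k=0: a=21, p=21, q=1
  k=1: a=17, p=358, q=17
  k=2: a=3, p=1095, q=52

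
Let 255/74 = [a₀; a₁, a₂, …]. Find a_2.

4

255 = 3·74 + 33   →  a_0 = 3
74 = 2·33 + 8   →  a_1 = 2
33 = 4·8 + 1   →  a_2 = 4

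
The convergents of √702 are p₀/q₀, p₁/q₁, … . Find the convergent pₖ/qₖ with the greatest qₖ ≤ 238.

5617/212

√702 = [26; 2, 52, …] (period length 2).
Convergents:
  p_0/q_0 = 26/1
  p_1/q_1 = 53/2
  p_2/q_2 = 2782/105
  p_3/q_3 = 5617/212
  p_4/q_4 = 294866/11129
q_3 = 212 ≤ 238 < 11129 = q_4, so the answer is 5617/212.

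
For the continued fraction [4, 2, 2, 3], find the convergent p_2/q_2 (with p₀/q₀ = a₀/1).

Using pₖ = aₖpₖ₋₁ + pₖ₋₂, qₖ = aₖqₖ₋₁ + qₖ₋₂ (with p₋₁=1, p₋₂=0, q₋₁=0, q₋₂=1):
  k=0: a=4, p=4, q=1
  k=1: a=2, p=9, q=2
  k=2: a=2, p=22, q=5

22/5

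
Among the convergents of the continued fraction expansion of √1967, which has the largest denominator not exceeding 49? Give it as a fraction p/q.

887/20

√1967 = [44; 2, 1, 5, 1, 2, 88, …] (period length 6).
Convergents:
  p_0/q_0 = 44/1
  p_1/q_1 = 89/2
  p_2/q_2 = 133/3
  p_3/q_3 = 754/17
  p_4/q_4 = 887/20
  p_5/q_5 = 2528/57
q_4 = 20 ≤ 49 < 57 = q_5, so the answer is 887/20.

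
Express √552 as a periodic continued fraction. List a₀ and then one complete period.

a₀ = ⌊√552⌋ = 23.
With m₀=0, d₀=1 and mₖ₊₁ = dₖaₖ − mₖ, dₖ₊₁ = (n − mₖ₊₁²)/dₖ, aₖ₊₁ = ⌊(a₀+mₖ₊₁)/dₖ₊₁⌋:
  k=1: m=23, d=23, a=2
  k=2: m=23, d=1, a=46
d=1 and a=2a₀=46 at k=2, so the next step gives (m, d) = (23, 23) again — its k=1 value — and the period has length 2.

[23; 2, 46]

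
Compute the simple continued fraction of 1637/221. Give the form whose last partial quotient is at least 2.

[7; 2, 2, 5, 8]

1637 = 7*221 + 90
221 = 2*90 + 41
90 = 2*41 + 8
41 = 5*8 + 1
8 = 8*1 + 0  (stop)
So 1637/221 = [7; 2, 2, 5, 8].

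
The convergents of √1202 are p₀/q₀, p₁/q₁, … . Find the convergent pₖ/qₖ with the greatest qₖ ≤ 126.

√1202 = [34; 1, 2, 34, 2, 1, 68, …] (period length 6).
Convergents:
  p_0/q_0 = 34/1
  p_1/q_1 = 35/1
  p_2/q_2 = 104/3
  p_3/q_3 = 3571/103
  p_4/q_4 = 7246/209
q_3 = 103 ≤ 126 < 209 = q_4, so the answer is 3571/103.

3571/103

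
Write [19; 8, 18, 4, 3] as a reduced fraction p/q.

Using pₖ = aₖpₖ₋₁ + pₖ₋₂ and qₖ = aₖqₖ₋₁ + qₖ₋₂:
  k=0: a=19, p=19, q=1
  k=1: a=8, p=153, q=8
  k=2: a=18, p=2773, q=145
  k=3: a=4, p=11245, q=588
  k=4: a=3, p=36508, q=1909

36508/1909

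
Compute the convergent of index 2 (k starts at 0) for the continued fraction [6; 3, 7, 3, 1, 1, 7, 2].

139/22

Using pₖ = aₖpₖ₋₁ + pₖ₋₂, qₖ = aₖqₖ₋₁ + qₖ₋₂ (with p₋₁=1, p₋₂=0, q₋₁=0, q₋₂=1):
  k=0: a=6, p=6, q=1
  k=1: a=3, p=19, q=3
  k=2: a=7, p=139, q=22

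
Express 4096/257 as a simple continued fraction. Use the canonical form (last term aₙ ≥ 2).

4096 = 15×257 + 241
257 = 1×241 + 16
241 = 15×16 + 1
16 = 16×1 + 0  (stop)
So 4096/257 = [15; 1, 15, 16].

[15; 1, 15, 16]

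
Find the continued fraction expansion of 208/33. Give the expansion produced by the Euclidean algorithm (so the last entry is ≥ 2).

208 = 6·33 + 10
33 = 3·10 + 3
10 = 3·3 + 1
3 = 3·1 + 0  (stop)
So 208/33 = [6; 3, 3, 3].

[6; 3, 3, 3]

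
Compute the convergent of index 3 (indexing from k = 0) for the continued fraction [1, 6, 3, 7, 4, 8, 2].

161/139

Using pₖ = aₖpₖ₋₁ + pₖ₋₂, qₖ = aₖqₖ₋₁ + qₖ₋₂ (with p₋₁=1, p₋₂=0, q₋₁=0, q₋₂=1):
  k=0: a=1, p=1, q=1
  k=1: a=6, p=7, q=6
  k=2: a=3, p=22, q=19
  k=3: a=7, p=161, q=139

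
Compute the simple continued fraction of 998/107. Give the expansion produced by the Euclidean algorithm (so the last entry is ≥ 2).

998 = 9·107 + 35
107 = 3·35 + 2
35 = 17·2 + 1
2 = 2·1 + 0  (stop)
So 998/107 = [9; 3, 17, 2].

[9; 3, 17, 2]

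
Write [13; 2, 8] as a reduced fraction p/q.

229/17

Using pₖ = aₖpₖ₋₁ + pₖ₋₂ and qₖ = aₖqₖ₋₁ + qₖ₋₂:
  k=0: a=13, p=13, q=1
  k=1: a=2, p=27, q=2
  k=2: a=8, p=229, q=17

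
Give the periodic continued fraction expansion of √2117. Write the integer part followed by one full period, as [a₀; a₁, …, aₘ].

a₀ = ⌊√2117⌋ = 46.
With m₀=0, d₀=1 and mₖ₊₁ = dₖaₖ − mₖ, dₖ₊₁ = (n − mₖ₊₁²)/dₖ, aₖ₊₁ = ⌊(a₀+mₖ₊₁)/dₖ₊₁⌋:
  k=1: m=46, d=1, a=92
d=1 and a=2a₀=92 at k=1, so the next step gives (m, d) = (46, 1) again — its k=1 value — and the period has length 1.

[46; 92]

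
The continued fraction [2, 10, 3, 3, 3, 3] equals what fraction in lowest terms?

Fold from the inside: start with 3/1.
  3 + 1/3 = 10/3
  3 + 3/10 = 33/10
  3 + 10/33 = 109/33
  10 + 33/109 = 1123/109
  2 + 109/1123 = 2355/1123

2355/1123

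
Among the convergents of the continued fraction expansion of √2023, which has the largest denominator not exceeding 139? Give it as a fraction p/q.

2024/45

√2023 = [44; 1, 43, 1, 88, …] (period length 4).
Convergents:
  p_0/q_0 = 44/1
  p_1/q_1 = 45/1
  p_2/q_2 = 1979/44
  p_3/q_3 = 2024/45
  p_4/q_4 = 180091/4004
q_3 = 45 ≤ 139 < 4004 = q_4, so the answer is 2024/45.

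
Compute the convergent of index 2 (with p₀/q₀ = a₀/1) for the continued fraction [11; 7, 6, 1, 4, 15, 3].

Using pₖ = aₖpₖ₋₁ + pₖ₋₂, qₖ = aₖqₖ₋₁ + qₖ₋₂ (with p₋₁=1, p₋₂=0, q₋₁=0, q₋₂=1):
  k=0: a=11, p=11, q=1
  k=1: a=7, p=78, q=7
  k=2: a=6, p=479, q=43

479/43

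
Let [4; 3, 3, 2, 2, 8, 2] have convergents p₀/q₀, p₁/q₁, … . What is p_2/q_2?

Using pₖ = aₖpₖ₋₁ + pₖ₋₂, qₖ = aₖqₖ₋₁ + qₖ₋₂ (with p₋₁=1, p₋₂=0, q₋₁=0, q₋₂=1):
  k=0: a=4, p=4, q=1
  k=1: a=3, p=13, q=3
  k=2: a=3, p=43, q=10

43/10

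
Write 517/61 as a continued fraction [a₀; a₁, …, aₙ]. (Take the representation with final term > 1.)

[8; 2, 9, 1, 2]

517 = 8·61 + 29
61 = 2·29 + 3
29 = 9·3 + 2
3 = 1·2 + 1
2 = 2·1 + 0  (stop)
So 517/61 = [8; 2, 9, 1, 2].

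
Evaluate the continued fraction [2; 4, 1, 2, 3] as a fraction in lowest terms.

Fold from the inside: start with 3/1.
  2 + 1/3 = 7/3
  1 + 3/7 = 10/7
  4 + 7/10 = 47/10
  2 + 10/47 = 104/47

104/47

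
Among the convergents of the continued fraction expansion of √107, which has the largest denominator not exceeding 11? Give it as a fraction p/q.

√107 = [10; 2, 1, 9, 1, 2, 20, …] (period length 6).
Convergents:
  p_0/q_0 = 10/1
  p_1/q_1 = 21/2
  p_2/q_2 = 31/3
  p_3/q_3 = 300/29
q_2 = 3 ≤ 11 < 29 = q_3, so the answer is 31/3.

31/3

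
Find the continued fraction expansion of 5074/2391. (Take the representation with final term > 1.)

5074 = 2*2391 + 292
2391 = 8*292 + 55
292 = 5*55 + 17
55 = 3*17 + 4
17 = 4*4 + 1
4 = 4*1 + 0  (stop)
So 5074/2391 = [2; 8, 5, 3, 4, 4].

[2; 8, 5, 3, 4, 4]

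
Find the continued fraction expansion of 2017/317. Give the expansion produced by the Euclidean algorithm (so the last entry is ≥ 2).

[6; 2, 1, 3, 9, 3]

2017 = 6×317 + 115
317 = 2×115 + 87
115 = 1×87 + 28
87 = 3×28 + 3
28 = 9×3 + 1
3 = 3×1 + 0  (stop)
So 2017/317 = [6; 2, 1, 3, 9, 3].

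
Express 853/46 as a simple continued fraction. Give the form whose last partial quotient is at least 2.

853 = 18*46 + 25
46 = 1*25 + 21
25 = 1*21 + 4
21 = 5*4 + 1
4 = 4*1 + 0  (stop)
So 853/46 = [18; 1, 1, 5, 4].

[18; 1, 1, 5, 4]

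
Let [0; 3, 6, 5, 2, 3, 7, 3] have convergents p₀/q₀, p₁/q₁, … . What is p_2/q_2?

6/19

Using pₖ = aₖpₖ₋₁ + pₖ₋₂, qₖ = aₖqₖ₋₁ + qₖ₋₂ (with p₋₁=1, p₋₂=0, q₋₁=0, q₋₂=1):
  k=0: a=0, p=0, q=1
  k=1: a=3, p=1, q=3
  k=2: a=6, p=6, q=19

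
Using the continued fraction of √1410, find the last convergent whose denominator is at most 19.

√1410 = [37; 1, 1, 4, 1, 1, 74, …] (period length 6).
Convergents:
  p_0/q_0 = 37/1
  p_1/q_1 = 38/1
  p_2/q_2 = 75/2
  p_3/q_3 = 338/9
  p_4/q_4 = 413/11
  p_5/q_5 = 751/20
q_4 = 11 ≤ 19 < 20 = q_5, so the answer is 413/11.

413/11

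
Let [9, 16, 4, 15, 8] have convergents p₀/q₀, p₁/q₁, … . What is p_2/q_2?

589/65

Using pₖ = aₖpₖ₋₁ + pₖ₋₂, qₖ = aₖqₖ₋₁ + qₖ₋₂ (with p₋₁=1, p₋₂=0, q₋₁=0, q₋₂=1):
  k=0: a=9, p=9, q=1
  k=1: a=16, p=145, q=16
  k=2: a=4, p=589, q=65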